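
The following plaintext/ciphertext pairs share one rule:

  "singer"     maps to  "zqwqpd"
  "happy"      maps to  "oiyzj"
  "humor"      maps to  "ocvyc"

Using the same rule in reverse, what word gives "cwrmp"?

voice

In singer: s→z is +7, i→q is +8, n→w is +9, g→q is +10 — the shift increases by 1 each position. Letter i (0-indexed) is shifted by i+7, so successive shifts are 7, 8, 9, ….
Reversing it on cwrmp: c−7=v, w−8=o, r−9=i, m−10=c, p−11=e.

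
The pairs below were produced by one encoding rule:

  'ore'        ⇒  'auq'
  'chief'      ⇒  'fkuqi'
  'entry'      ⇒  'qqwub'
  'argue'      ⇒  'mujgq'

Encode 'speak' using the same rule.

vsqmn

The rule splits by letter class: vowels +12, consonants +3.
On speak: s(cons)+3=v, p(cons)+3=s, e(vowel)+12=q, a(vowel)+12=m, k(cons)+3=n.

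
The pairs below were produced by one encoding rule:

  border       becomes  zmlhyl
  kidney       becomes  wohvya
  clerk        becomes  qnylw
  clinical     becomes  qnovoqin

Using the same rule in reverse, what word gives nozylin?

b(1)→z(25) and o(14)→m(12) fit y≡17x+8 (mod 26); the inverse of 17 mod 26 is 23. Treating letters as 0–25, the rule is x ↦ 17x + 8 (mod 26).
Reversing it on nozylin: n(13)→23·(13−8)≡11=l; o(14)→23·(14−8)≡8=i; z(25)→23·(25−8)≡1=b; y(24)→23·(24−8)≡4=e; l(11)→23·(11−8)≡17=r; i(8)→23·(8−8)≡0=a; n(13)→23·(13−8)≡11=l (all mod 26).

liberal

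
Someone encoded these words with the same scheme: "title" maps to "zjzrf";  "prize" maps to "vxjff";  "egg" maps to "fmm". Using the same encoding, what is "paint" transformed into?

vbjtz

Two shifts are in play — +1 for a/e/i/o/u, +6 for every other letter.
On paint: p(cons)+6=v, a(vowel)+1=b, i(vowel)+1=j, n(cons)+6=t, t(cons)+6=z.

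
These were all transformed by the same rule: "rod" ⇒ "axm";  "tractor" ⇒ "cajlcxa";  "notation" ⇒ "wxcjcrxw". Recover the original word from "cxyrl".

Compare letters: r→a is +9, o→x is +9, d→m is +9 — a constant shift. It's a constant shift of +9 (ROT9).
Reversing it on cxyrl: c−9=t, x−9=o, y−9=p, r−9=i, l−9=c.

topic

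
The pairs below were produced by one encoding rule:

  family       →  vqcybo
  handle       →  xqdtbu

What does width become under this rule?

It's a constant shift of +16 (ROT16).
Applying it to width: w+16=m, i+16=y, d+16=t, t+16=j, h+16=x.

mytjx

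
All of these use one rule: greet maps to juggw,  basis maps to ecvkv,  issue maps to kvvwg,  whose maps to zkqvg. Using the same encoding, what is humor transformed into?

kwpqu

Two shifts are in play — +2 for a/e/i/o/u, +3 for every other letter.
For humor: h(cons)+3=k, u(vowel)+2=w, m(cons)+3=p, o(vowel)+2=q, r(cons)+3=u.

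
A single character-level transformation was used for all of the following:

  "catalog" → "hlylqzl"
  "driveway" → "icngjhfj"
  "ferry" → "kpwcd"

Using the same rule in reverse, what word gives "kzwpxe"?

forest

Shifts by position in catalog: pos 0: c→h (+5), pos 1: a→l (+11), pos 2: t→y (+5), pos 3: a→l (+11) — repeating every 2. A repeating key of period 2 is used — shifts +5, +11 over and over.
Undoing it on kzwpxe: k−5=f, z−11=o, w−5=r, p−11=e, x−5=s, e−11=t.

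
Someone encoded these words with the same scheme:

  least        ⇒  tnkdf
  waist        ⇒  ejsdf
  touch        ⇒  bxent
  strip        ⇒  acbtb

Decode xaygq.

In least: l→t is +8, e→n is +9, a→k is +10, s→d is +11 — the shift increases by 1 each position. Letter i (0-indexed) is shifted by i+8, so successive shifts are 8, 9, 10, ….
Reversing it on xaygq: x−8=p, a−9=r, y−10=o, g−11=v, q−12=e.

prove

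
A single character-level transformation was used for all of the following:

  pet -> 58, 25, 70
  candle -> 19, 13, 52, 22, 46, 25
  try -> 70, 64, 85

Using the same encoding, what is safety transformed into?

67, 13, 28, 25, 70, 85

Each letter becomes 3×(its alphabet position, a=1..z=26) + 10.
For safety: s=19→67, a=1→13, f=6→28, e=5→25, t=20→70, y=25→85.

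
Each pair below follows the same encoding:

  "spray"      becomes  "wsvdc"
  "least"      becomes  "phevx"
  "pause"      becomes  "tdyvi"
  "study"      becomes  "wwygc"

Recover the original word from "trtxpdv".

Shifts by position in spray: pos 0: s→w (+4), pos 1: p→s (+3), pos 2: r→v (+4), pos 3: a→d (+3) — repeating every 2. A repeating key of period 2 is used — shifts +4, +3 over and over.
Reversing it on trtxpdv: t−4=p, r−3=o, t−4=p, x−3=u, p−4=l, d−3=a, v−4=r.

popular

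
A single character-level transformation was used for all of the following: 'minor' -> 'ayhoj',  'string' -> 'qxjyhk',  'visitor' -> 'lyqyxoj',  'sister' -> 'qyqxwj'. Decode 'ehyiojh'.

unicorn

This is an affine cipher: with a=0,…,z=25, each position x becomes (7x+20) mod 26.
Decoding ehyiojh: e(4)→15·(4−20)≡20=u; h(7)→15·(7−20)≡13=n; y(24)→15·(24−20)≡8=i; i(8)→15·(8−20)≡2=c; o(14)→15·(14−20)≡14=o; j(9)→15·(9−20)≡17=r; h(7)→15·(7−20)≡13=n (all mod 26).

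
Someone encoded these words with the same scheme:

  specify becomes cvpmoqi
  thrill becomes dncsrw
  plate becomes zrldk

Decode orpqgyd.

elegant

Shifts by position in specify: pos 0: s→c (+10), pos 1: p→v (+6), pos 2: e→p (+11), pos 3: c→m (+10), pos 4: i→o (+6), pos 5: f→q (+11) — repeating every 3. The shifts repeat in a cycle of length 3: positions 0,1,… shift by +10, +6, +11, then the pattern repeats.
Decoding orpqgyd: o−10=e, r−6=l, p−11=e, q−10=g, g−6=a, y−11=n, d−10=t.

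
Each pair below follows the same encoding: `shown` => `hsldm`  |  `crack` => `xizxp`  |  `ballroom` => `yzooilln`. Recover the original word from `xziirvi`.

Each pair mirrors across the alphabet (s↔h, h↔s, o↔l): positions sum to 25. This is the alphabet-reversal cipher (Atbash): a becomes z, b becomes y, etc.
Decoding xziirvi: x↔c, z↔a, i↔r, i↔r, r↔i, v↔e, i↔r.

carrier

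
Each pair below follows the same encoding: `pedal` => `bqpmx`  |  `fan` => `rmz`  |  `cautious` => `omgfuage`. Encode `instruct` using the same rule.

Compare letters: p→b is +12, e→q is +12, d→p is +12 — a constant shift. Every letter moves 12 places later in the alphabet, wrapping around z→a.
For instruct: i+12=u, n+12=z, s+12=e, t+12=f, r+12=d, u+12=g, c+12=o, t+12=f.

uzefdgof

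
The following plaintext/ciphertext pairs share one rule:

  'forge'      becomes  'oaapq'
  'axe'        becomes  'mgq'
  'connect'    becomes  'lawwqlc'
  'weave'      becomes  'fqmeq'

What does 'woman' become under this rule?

The shift depends on letter class: consonant f→o is +9, but vowel o→a is +12. The rule splits by letter class: vowels +12, consonants +9.
For woman: w(cons)+9=f, o(vowel)+12=a, m(cons)+9=v, a(vowel)+12=m, n(cons)+9=w.

favmw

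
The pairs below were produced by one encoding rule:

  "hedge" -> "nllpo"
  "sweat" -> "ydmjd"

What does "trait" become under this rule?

zyird

The shift increases by 1 at each position, starting from +6: 6, 7, 8, ….
On trait: t+6=z, r+7=y, a+8=i, i+9=r, t+10=d.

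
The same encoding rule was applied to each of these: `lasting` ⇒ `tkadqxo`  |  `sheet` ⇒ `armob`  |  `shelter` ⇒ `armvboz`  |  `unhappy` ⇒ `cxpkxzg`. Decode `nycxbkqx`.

Shifts by position in lasting: pos 0: l→t (+8), pos 1: a→k (+10), pos 2: s→a (+8), pos 3: t→d (+10) — repeating every 2. The shifts repeat in a cycle of length 2: positions 0,1,… shift by +8, +10, then the pattern repeats.
Reversing it on nycxbkqx: n−8=f, y−10=o, c−8=u, x−10=n, b−8=t, k−10=a, q−8=i, x−10=n.

fountain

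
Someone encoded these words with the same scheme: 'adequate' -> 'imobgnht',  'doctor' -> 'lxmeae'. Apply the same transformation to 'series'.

In adequate: a→i is +8, d→m is +9, e→o is +10, q→b is +11 — the shift increases by 1 each position. Letter i (0-indexed) is shifted by i+8, so successive shifts are 8, 9, 10, ….
Applying it to series: s+8=a, e+9=n, r+10=b, i+11=t, e+12=q, s+13=f.

anbtqf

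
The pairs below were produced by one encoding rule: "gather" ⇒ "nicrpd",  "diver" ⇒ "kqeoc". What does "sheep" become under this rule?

Each letter shifts forward by (position + 7), i.e. 7, 8, 9, … — the shift grows by one for each successive letter.
Applying it to sheep: s+7=z, h+8=p, e+9=n, e+10=o, p+11=a.

zpnoa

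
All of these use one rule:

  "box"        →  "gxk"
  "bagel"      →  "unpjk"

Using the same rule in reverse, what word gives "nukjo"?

fable

The word is reversed, then every letter is shifted forward by 9.
Decoding nukjo: shift back: n−9=e, u−9=l, k−9=b, j−9=a, o−9=f → elbaf; then reverse → fable.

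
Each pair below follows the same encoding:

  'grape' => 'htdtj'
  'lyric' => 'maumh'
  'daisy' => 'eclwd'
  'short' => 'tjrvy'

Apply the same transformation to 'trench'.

In grape: g→h is +1, r→t is +2, a→d is +3, p→t is +4 — the shift increases by 1 each position. Each letter shifts forward by (position + 1), i.e. 1, 2, 3, … — the shift grows by one for each successive letter.
Applying it to trench: t+1=u, r+2=t, e+3=h, n+4=r, c+5=h, h+6=n.

uthrhn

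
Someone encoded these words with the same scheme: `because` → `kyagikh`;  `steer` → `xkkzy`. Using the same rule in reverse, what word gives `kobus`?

movie

The output letters match the input read backwards, each shifted +6: because reversed is esuaceb. The word is reversed, then every letter is shifted forward by 6.
Undoing it on kobus: shift back: k−6=e, o−6=i, b−6=v, u−6=o, s−6=m → eivom; then reverse → movie.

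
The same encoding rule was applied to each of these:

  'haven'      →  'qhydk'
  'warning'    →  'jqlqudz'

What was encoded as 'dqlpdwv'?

Two steps: reverse the string, then apply a Caesar shift of +3.
Decoding dqlpdwv: shift back: d−3=a, q−3=n, l−3=i, p−3=m, d−3=a, w−3=t, v−3=s → animats; then reverse → stamina.

stamina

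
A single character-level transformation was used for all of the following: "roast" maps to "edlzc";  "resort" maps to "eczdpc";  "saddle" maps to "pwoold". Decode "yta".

pin

The output letters match the input read backwards, each shifted +11: roast reversed is tsaor. Two steps: reverse the string, then apply a Caesar shift of +11.
Decoding yta: shift back: y−11=n, t−11=i, a−11=p → nip; then reverse → pin.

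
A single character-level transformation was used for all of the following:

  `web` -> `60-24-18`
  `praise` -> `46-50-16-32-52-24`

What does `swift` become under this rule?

w(#23)→60 and e(#5)→24: differences scale by 2, so n = 2·pos + 14. The formula is n = 2×(alphabet index, a=1) + 14.
On swift: s=19→52, w=23→60, i=9→32, f=6→26, t=20→54.

52-60-32-26-54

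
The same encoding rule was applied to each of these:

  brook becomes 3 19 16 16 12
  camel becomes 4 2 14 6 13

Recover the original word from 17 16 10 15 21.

point

Each letter is replaced by its alphabet position (a=1..z=26) + 1.
Decoding 17 16 10 15 21: 17→(17−1)÷1=16=p, 16→(16−1)÷1=15=o, 10→(10−1)÷1=9=i, 15→(15−1)÷1=14=n, 21→(21−1)÷1=20=t.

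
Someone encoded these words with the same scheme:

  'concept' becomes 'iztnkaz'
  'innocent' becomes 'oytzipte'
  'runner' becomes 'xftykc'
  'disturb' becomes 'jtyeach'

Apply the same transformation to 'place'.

vwgnk

Shifts by position in concept: pos 0: c→i (+6), pos 1: o→z (+11), pos 2: n→t (+6), pos 3: c→n (+11) — repeating every 2. The shifts repeat in a cycle of length 2: positions 0,1,… shift by +6, +11, then the pattern repeats.
For place: p+6=v, l+11=w, a+6=g, c+11=n, e+6=k.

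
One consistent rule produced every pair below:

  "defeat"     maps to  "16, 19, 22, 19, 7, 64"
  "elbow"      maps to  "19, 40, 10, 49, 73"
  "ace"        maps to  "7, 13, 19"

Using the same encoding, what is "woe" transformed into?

73, 49, 19

d(#4)→16 and e(#5)→19: differences scale by 3, so n = 3·pos + 4. With a=1..z=26, the number is 3·pos + 4.
Applying it to woe: w=23→73, o=15→49, e=5→19.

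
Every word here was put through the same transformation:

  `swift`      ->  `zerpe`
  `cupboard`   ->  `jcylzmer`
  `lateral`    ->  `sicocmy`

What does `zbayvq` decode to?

In swift: s→z is +7, w→e is +8, i→r is +9, f→p is +10 — the shift increases by 1 each position. Each letter shifts forward by (position + 7), i.e. 7, 8, 9, … — the shift grows by one for each successive letter.
Undoing it on zbayvq: z−7=s, b−8=t, a−9=r, y−10=o, v−11=k, q−12=e.

stroke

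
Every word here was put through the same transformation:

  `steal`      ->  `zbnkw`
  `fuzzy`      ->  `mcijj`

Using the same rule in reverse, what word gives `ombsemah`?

In steal: s→z is +7, t→b is +8, e→n is +9, a→k is +10 — the shift increases by 1 each position. Letter i (0-indexed) is shifted by i+7, so successive shifts are 7, 8, 9, ….
Reversing it on ombsemah: o−7=h, m−8=e, b−9=s, s−10=i, e−11=t, m−12=a, a−13=n, h−14=t.

hesitant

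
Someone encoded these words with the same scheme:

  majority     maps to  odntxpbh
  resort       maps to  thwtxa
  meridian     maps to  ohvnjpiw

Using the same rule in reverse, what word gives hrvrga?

format

In majority: m→o is +2, a→d is +3, j→n is +4, o→t is +5 — the shift increases by 1 each position. Letter i (0-indexed) is shifted by i+2, so successive shifts are 2, 3, 4, ….
Decoding hrvrga: h−2=f, r−3=o, v−4=r, r−5=m, g−6=a, a−7=t.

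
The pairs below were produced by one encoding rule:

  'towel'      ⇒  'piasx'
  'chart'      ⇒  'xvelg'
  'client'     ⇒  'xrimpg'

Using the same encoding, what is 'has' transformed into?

wel

The word is reversed, then every letter is shifted forward by 4.
For has: reverse → sah; then shift: s+4=w, a+4=e, h+4=l.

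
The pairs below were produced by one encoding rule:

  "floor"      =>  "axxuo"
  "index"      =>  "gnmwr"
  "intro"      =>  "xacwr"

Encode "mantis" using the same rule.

brcwjv

The output letters match the input read backwards, each shifted +9: floor reversed is roolf. Read the word backwards and shift each letter +9.
On mantis: reverse → sitnam; then shift: s+9=b, i+9=r, t+9=c, n+9=w, a+9=j, m+9=v.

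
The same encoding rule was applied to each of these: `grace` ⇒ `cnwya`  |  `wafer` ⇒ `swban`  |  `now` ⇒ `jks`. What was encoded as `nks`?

Compare letters: g→c is +22, r→n is +22, a→w is +22 — a constant shift. Each letter is shifted forward by 22 in the alphabet (a Caesar shift of +22).
Undoing it on nks: n−22=r, k−22=o, s−22=w.

row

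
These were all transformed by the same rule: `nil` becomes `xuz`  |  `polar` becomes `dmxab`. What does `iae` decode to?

sow

The word is reversed, then every letter is shifted forward by 12.
Undoing it on iae: shift back: i−12=w, a−12=o, e−12=s → wos; then reverse → sow.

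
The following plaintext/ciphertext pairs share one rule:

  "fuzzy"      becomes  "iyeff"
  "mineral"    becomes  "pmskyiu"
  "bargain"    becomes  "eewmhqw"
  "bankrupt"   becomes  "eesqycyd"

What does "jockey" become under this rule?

mshqlg

In fuzzy: f→i is +3, u→y is +4, z→e is +5, z→f is +6 — the shift increases by 1 each position. Each letter shifts forward by (position + 3), i.e. 3, 4, 5, … — the shift grows by one for each successive letter.
Applying it to jockey: j+3=m, o+4=s, c+5=h, k+6=q, e+7=l, y+8=g.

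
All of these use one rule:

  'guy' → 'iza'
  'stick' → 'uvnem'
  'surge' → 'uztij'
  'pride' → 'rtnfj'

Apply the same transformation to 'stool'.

The shift depends on letter class: consonant g→i is +2, but vowel u→z is +5. Two shifts are in play — +5 for a/e/i/o/u, +2 for every other letter.
On stool: s(cons)+2=u, t(cons)+2=v, o(vowel)+5=t, o(vowel)+5=t, l(cons)+2=n.

uvttn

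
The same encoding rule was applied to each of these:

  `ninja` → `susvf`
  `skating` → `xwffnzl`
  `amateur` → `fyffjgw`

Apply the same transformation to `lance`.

qmsoj

It's a Vigenère-style cipher with numeric key [5,12]: position i shifts by key[i mod 2].
For lance: l+5=q, a+12=m, n+5=s, c+12=o, e+5=j.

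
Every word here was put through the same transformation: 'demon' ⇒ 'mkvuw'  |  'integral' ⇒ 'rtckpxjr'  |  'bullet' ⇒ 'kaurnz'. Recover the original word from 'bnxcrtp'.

It's a Vigenère-style cipher with numeric key [9,6]: position i shifts by key[i mod 2].
Undoing it on bnxcrtp: b−9=s, n−6=h, x−9=o, c−6=w, r−9=i, t−6=n, p−9=g.

showing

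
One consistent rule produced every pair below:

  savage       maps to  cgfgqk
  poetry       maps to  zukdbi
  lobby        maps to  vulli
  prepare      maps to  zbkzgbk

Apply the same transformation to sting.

cdoxq

The shift depends on letter class: consonant s→c is +10, but vowel a→g is +6. Two shifts are in play — +6 for a/e/i/o/u, +10 for every other letter.
For sting: s(cons)+10=c, t(cons)+10=d, i(vowel)+6=o, n(cons)+10=x, g(cons)+10=q.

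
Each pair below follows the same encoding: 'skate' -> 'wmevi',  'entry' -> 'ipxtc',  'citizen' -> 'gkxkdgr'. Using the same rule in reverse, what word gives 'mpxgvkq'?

Shifts by position in skate: pos 0: s→w (+4), pos 1: k→m (+2), pos 2: a→e (+4), pos 3: t→v (+2) — repeating every 2. A repeating key of period 2 is used — shifts +4, +2 over and over.
Decoding mpxgvkq: m−4=i, p−2=n, x−4=t, g−2=e, v−4=r, k−2=i, q−4=m.

interim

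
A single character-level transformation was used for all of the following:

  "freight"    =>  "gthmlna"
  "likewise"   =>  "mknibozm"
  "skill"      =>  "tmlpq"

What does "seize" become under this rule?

In freight: f→g is +1, r→t is +2, e→h is +3, i→m is +4 — the shift increases by 1 each position. The shift increases by 1 at each position, starting from +1: 1, 2, 3, ….
For seize: s+1=t, e+2=g, i+3=l, z+4=d, e+5=j.

tgldj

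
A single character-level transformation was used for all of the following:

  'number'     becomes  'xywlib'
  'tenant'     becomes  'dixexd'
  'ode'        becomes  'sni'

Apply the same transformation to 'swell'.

cgivv

The shift depends on letter class: consonant n→x is +10, but vowel u→y is +4. Two shifts are in play — +4 for a/e/i/o/u, +10 for every other letter.
Applying it to swell: s(cons)+10=c, w(cons)+10=g, e(vowel)+4=i, l(cons)+10=v, l(cons)+10=v.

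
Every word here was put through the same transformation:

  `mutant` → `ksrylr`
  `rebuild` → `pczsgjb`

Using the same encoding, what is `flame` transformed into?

Compare letters: m→k is +24, u→s is +24, t→r is +24 — a constant shift. Each letter is shifted forward by 24 in the alphabet (a Caesar shift of +24).
For flame: f+24=d, l+24=j, a+24=y, m+24=k, e+24=c.

djykc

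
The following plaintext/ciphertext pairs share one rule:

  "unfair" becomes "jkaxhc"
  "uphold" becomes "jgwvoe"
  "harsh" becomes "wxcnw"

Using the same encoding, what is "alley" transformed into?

Each letter's alphabet position (a=0..z=25) is mapped through 11·x+23 mod 26 — an affine cipher.
On alley: a(0)→11·0+23≡23=x; l(11)→11·11+23≡14=o; l(11)→11·11+23≡14=o; e(4)→11·4+23≡15=p; y(24)→11·24+23≡1=b (all mod 26).

xoopb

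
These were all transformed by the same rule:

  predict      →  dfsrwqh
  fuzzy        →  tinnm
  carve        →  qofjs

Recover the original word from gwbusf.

singer

Compare letters: p→d is +14, r→f is +14, e→s is +14 — a constant shift. This is a Caesar cipher with shift 14.
Undoing it on gwbusf: g−14=s, w−14=i, b−14=n, u−14=g, s−14=e, f−14=r.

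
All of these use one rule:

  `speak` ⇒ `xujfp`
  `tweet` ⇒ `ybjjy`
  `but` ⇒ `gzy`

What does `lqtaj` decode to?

glove

Compare letters: s→x is +5, p→u is +5, e→j is +5 — a constant shift. Every letter moves 5 places later in the alphabet, wrapping around z→a.
Decoding lqtaj: l−5=g, q−5=l, t−5=o, a−5=v, j−5=e.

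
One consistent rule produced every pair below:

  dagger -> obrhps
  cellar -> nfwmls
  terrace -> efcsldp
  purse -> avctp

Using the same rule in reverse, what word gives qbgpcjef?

favorite

Shifts by position in dagger: pos 0: d→o (+11), pos 1: a→b (+1), pos 2: g→r (+11), pos 3: g→h (+1) — repeating every 2. A repeating key of period 2 is used — shifts +11, +1 over and over.
Reversing it on qbgpcjef: q−11=f, b−1=a, g−11=v, p−1=o, c−11=r, j−1=i, e−11=t, f−1=e.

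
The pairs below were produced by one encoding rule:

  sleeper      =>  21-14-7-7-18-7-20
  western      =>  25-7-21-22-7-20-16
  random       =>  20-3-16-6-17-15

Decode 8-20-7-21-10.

s is letter #19 and maps to 21: an offset of 2. Each letter is replaced by its alphabet position (a=1..z=26) + 2.
Undoing it on 8-20-7-21-10: 8→(8−2)÷1=6=f, 20→(20−2)÷1=18=r, 7→(7−2)÷1=5=e, 21→(21−2)÷1=19=s, 10→(10−2)÷1=8=h.

fresh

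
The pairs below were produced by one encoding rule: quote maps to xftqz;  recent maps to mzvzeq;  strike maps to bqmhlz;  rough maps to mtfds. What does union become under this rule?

fehte

q(16)→x(23) and u(20)→f(5) fit y≡15x+17 (mod 26); the inverse of 15 mod 26 is 7. Treating letters as 0–25, the rule is x ↦ 15x + 17 (mod 26).
On union: u(20)→15·20+17≡5=f; n(13)→15·13+17≡4=e; i(8)→15·8+17≡7=h; o(14)→15·14+17≡19=t; n(13)→15·13+17≡4=e (all mod 26).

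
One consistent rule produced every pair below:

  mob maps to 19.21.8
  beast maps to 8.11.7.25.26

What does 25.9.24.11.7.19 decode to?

scream

The number is (letter's place in the alphabet, a=1) + 6.
Reversing it on 25.9.24.11.7.19: 25→(25−6)÷1=19=s, 9→(9−6)÷1=3=c, 24→(24−6)÷1=18=r, 11→(11−6)÷1=5=e, 7→(7−6)÷1=1=a, 19→(19−6)÷1=13=m.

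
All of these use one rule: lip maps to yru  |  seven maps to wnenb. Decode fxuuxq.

The output letters match the input read backwards, each shifted +9: lip reversed is pil. The word is reversed, then every letter is shifted forward by 9.
Undoing it on fxuuxq: shift back: f−9=w, x−9=o, u−9=l, u−9=l, x−9=o, q−9=h → wolloh; then reverse → hollow.

hollow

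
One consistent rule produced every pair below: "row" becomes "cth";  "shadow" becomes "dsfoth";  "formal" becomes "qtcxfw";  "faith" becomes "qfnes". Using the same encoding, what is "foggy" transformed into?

The shift depends on letter class: consonant r→c is +11, but vowel o→t is +5. The rule splits by letter class: vowels +5, consonants +11.
For foggy: f(cons)+11=q, o(vowel)+5=t, g(cons)+11=r, g(cons)+11=r, y(cons)+11=j.

qtrrj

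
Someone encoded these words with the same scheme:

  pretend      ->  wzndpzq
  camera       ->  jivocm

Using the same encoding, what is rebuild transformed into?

In pretend: p→w is +7, r→z is +8, e→n is +9, t→d is +10 — the shift increases by 1 each position. Letter i (0-indexed) is shifted by i+7, so successive shifts are 7, 8, 9, ….
On rebuild: r+7=y, e+8=m, b+9=k, u+10=e, i+11=t, l+12=x, d+13=q.

ymketxq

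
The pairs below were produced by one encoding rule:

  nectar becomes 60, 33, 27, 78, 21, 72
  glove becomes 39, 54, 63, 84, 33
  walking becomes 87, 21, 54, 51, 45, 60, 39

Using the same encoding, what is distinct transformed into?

n(#14)→60 and e(#5)→33: differences scale by 3, so n = 3·pos + 18. Each letter becomes 3×(its alphabet position, a=1..z=26) + 18.
On distinct: d=4→30, i=9→45, s=19→75, t=20→78, i=9→45, n=14→60, c=3→27, t=20→78.

30, 45, 75, 78, 45, 60, 27, 78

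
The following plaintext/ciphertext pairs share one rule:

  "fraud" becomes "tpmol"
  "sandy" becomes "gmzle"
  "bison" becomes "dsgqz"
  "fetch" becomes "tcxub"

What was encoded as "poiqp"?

f(5)→t(19) and r(17)→p(15) fit y≡17x+12 (mod 26); the inverse of 17 mod 26 is 23. This is an affine cipher: with a=0,…,z=25, each position x becomes (17x+12) mod 26.
Decoding poiqp: p(15)→23·(15−12)≡17=r; o(14)→23·(14−12)≡20=u; i(8)→23·(8−12)≡12=m; q(16)→23·(16−12)≡14=o; p(15)→23·(15−12)≡17=r (all mod 26).

rumor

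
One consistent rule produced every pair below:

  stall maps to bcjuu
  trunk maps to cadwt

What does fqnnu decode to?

wheel

Compare letters: s→b is +9, t→c is +9, a→j is +9 — a constant shift. Every letter moves 9 places later in the alphabet, wrapping around z→a.
Undoing it on fqnnu: f−9=w, q−9=h, n−9=e, n−9=e, u−9=l.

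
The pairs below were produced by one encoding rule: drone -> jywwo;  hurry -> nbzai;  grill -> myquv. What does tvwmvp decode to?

The shift increases by 1 at each position, starting from +6: 6, 7, 8, ….
Reversing it on tvwmvp: t−6=n, v−7=o, w−8=o, m−9=d, v−10=l, p−11=e.

noodle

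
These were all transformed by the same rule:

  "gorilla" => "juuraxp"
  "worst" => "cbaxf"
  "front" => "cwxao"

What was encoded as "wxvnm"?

The output letters match the input read backwards, each shifted +9: gorilla reversed is allirog. The word is reversed, then every letter is shifted forward by 9.
Decoding wxvnm: shift back: w−9=n, x−9=o, v−9=m, n−9=e, m−9=d → nomed; then reverse → demon.

demon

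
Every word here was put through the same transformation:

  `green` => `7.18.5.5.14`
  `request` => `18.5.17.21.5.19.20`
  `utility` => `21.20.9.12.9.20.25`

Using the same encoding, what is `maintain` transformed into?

13.1.9.14.20.1.9.14

g is letter #7 and maps to 7: an offset of 0. Each letter is replaced by its alphabet position (a=1, b=2, …, z=26).
Applying it to maintain: m=13→13, a=1→1, i=9→9, n=14→14, t=20→20, a=1→1, i=9→9, n=14→14.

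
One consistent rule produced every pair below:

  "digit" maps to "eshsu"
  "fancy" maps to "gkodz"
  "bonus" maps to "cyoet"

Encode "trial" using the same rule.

usskm

The shift depends on letter class: consonant d→e is +1, but vowel i→s is +10. Vowels shift forward by 10 and consonants shift forward by 1.
On trial: t(cons)+1=u, r(cons)+1=s, i(vowel)+10=s, a(vowel)+10=k, l(cons)+1=m.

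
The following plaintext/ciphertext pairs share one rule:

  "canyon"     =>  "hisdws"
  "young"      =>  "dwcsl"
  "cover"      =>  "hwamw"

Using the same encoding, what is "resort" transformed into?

wmxwwy

The shift depends on letter class: consonant c→h is +5, but vowel a→i is +8. Vowels shift forward by 8 and consonants shift forward by 5.
Applying it to resort: r(cons)+5=w, e(vowel)+8=m, s(cons)+5=x, o(vowel)+8=w, r(cons)+5=w, t(cons)+5=y.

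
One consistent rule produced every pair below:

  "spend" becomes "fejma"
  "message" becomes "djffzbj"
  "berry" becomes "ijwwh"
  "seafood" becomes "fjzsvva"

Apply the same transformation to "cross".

rwvff

s(18)→f(5) and p(15)→e(4) fit y≡9x+25 (mod 26); the inverse of 9 mod 26 is 3. Treating letters as 0–25, the rule is x ↦ 9x + 25 (mod 26).
On cross: c(2)→9·2+25≡17=r; r(17)→9·17+25≡22=w; o(14)→9·14+25≡21=v; s(18)→9·18+25≡5=f; s(18)→9·18+25≡5=f (all mod 26).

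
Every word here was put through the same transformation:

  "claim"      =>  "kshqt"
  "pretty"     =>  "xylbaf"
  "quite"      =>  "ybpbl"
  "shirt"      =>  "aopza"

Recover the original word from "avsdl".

solve

Shifts by position in claim: pos 0: c→k (+8), pos 1: l→s (+7), pos 2: a→h (+7), pos 3: i→q (+8), pos 4: m→t (+7) — repeating every 3. The shifts repeat in a cycle of length 3: positions 0,1,… shift by +8, +7, +7, then the pattern repeats.
Reversing it on avsdl: a−8=s, v−7=o, s−7=l, d−8=v, l−7=e.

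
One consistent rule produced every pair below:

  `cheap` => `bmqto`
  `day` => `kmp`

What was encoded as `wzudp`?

The output letters match the input read backwards, each shifted +12: cheap reversed is paehc. Read the word backwards and shift each letter +12.
Reversing it on wzudp: shift back: w−12=k, z−12=n, u−12=i, d−12=r, p−12=d → knird; then reverse → drink.

drink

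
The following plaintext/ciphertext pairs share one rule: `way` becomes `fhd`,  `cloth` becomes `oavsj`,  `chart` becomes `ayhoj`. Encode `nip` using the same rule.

wpu

The output letters match the input read backwards, each shifted +7: way reversed is yaw. Read the word backwards and shift each letter +7.
On nip: reverse → pin; then shift: p+7=w, i+7=p, n+7=u.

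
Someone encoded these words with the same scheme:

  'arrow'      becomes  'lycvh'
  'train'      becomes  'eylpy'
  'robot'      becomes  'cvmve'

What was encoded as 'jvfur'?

young

Shifts by position in arrow: pos 0: a→l (+11), pos 1: r→y (+7), pos 2: r→c (+11), pos 3: o→v (+7) — repeating every 2. It's a Vigenère-style cipher with numeric key [11,7]: position i shifts by key[i mod 2].
Decoding jvfur: j−11=y, v−7=o, f−11=u, u−7=n, r−11=g.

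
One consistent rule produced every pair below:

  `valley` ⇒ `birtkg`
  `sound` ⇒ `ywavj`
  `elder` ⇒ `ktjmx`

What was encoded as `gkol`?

acid

Shifts by position in valley: pos 0: v→b (+6), pos 1: a→i (+8), pos 2: l→r (+6), pos 3: l→t (+8) — repeating every 2. The shifts repeat in a cycle of length 2: positions 0,1,… shift by +6, +8, then the pattern repeats.
Reversing it on gkol: g−6=a, k−8=c, o−6=i, l−8=d.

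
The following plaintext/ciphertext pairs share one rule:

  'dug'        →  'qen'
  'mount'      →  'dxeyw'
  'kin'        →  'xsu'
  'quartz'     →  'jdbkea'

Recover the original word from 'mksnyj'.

zodiac

The output letters match the input read backwards, each shifted +10: dug reversed is gud. Two steps: reverse the string, then apply a Caesar shift of +10.
Undoing it on mksnyj: shift back: m−10=c, k−10=a, s−10=i, n−10=d, y−10=o, j−10=z → caidoz; then reverse → zodiac.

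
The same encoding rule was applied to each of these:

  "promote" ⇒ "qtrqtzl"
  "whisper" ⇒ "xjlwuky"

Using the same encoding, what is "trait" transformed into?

Letter i (0-indexed) is shifted by i+1, so successive shifts are 1, 2, 3, ….
On trait: t+1=u, r+2=t, a+3=d, i+4=m, t+5=y.

utdmy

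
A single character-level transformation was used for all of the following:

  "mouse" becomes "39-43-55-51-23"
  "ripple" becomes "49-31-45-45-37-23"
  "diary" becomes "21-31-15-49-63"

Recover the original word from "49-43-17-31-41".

m(#13)→39 and o(#15)→43: differences scale by 2, so n = 2·pos + 13. With a=1..z=26, the number is 2·pos + 13.
Reversing it on 49-43-17-31-41: 49→(49−13)÷2=18=r, 43→(43−13)÷2=15=o, 17→(17−13)÷2=2=b, 31→(31−13)÷2=9=i, 41→(41−13)÷2=14=n.

robin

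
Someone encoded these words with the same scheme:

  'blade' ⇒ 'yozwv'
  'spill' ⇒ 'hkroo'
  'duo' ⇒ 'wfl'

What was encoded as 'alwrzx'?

zodiac

Each pair mirrors across the alphabet (b↔y, l↔o, a↔z): positions sum to 25. Letters are reflected about the middle of the alphabet (position → 25−position): Atbash.
Decoding alwrzx: a↔z, l↔o, w↔d, r↔i, z↔a, x↔c.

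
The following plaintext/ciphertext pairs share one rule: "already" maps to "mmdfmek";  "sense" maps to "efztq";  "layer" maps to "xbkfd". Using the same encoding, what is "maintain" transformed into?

It's a Vigenère-style cipher with numeric key [12,1]: position i shifts by key[i mod 2].
On maintain: m+12=y, a+1=b, i+12=u, n+1=o, t+12=f, a+1=b, i+12=u, n+1=o.

ybuofbuo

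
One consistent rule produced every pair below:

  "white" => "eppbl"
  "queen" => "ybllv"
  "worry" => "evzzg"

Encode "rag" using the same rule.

zho

Vowels shift forward by 7 and consonants shift forward by 8.
For rag: r(cons)+8=z, a(vowel)+7=h, g(cons)+8=o.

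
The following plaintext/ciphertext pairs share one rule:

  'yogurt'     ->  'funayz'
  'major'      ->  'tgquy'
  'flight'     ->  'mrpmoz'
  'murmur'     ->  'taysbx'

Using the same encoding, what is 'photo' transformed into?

wnvzv

Shifts by position in yogurt: pos 0: y→f (+7), pos 1: o→u (+6), pos 2: g→n (+7), pos 3: u→a (+6) — repeating every 2. The shifts repeat in a cycle of length 2: positions 0,1,… shift by +7, +6, then the pattern repeats.
On photo: p+7=w, h+6=n, o+7=v, t+6=z, o+7=v.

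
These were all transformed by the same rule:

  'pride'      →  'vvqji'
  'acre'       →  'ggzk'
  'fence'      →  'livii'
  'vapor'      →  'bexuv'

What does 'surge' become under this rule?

yyzmi

Shifts by position in pride: pos 0: p→v (+6), pos 1: r→v (+4), pos 2: i→q (+8), pos 3: d→j (+6), pos 4: e→i (+4) — repeating every 3. A repeating key of period 3 is used — shifts +6, +4, +8 over and over.
On surge: s+6=y, u+4=y, r+8=z, g+6=m, e+4=i.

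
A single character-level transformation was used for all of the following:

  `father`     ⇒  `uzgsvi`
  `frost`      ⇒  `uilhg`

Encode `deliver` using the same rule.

Each pair mirrors across the alphabet (f↔u, a↔z, t↔g): positions sum to 25. This is the alphabet-reversal cipher (Atbash): a becomes z, b becomes y, etc.
Applying it to deliver: d↔w, e↔v, l↔o, i↔r, v↔e, e↔v, r↔i.

wvorevi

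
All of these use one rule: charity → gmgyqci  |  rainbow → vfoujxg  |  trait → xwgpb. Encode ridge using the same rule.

In charity: c→g is +4, h→m is +5, a→g is +6, r→y is +7 — the shift increases by 1 each position. Letter i (0-indexed) is shifted by i+4, so successive shifts are 4, 5, 6, ….
On ridge: r+4=v, i+5=n, d+6=j, g+7=n, e+8=m.

vnjnm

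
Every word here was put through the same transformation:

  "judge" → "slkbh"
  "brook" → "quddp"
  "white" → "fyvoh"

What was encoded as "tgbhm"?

angel

j(9)→s(18) and u(20)→l(11) fit y≡23x+19 (mod 26); the inverse of 23 mod 26 is 17. Each letter's alphabet position (a=0..z=25) is mapped through 23·x+19 mod 26 — an affine cipher.
Undoing it on tgbhm: t(19)→17·(19−19)≡0=a; g(6)→17·(6−19)≡13=n; b(1)→17·(1−19)≡6=g; h(7)→17·(7−19)≡4=e; m(12)→17·(12−19)≡11=l (all mod 26).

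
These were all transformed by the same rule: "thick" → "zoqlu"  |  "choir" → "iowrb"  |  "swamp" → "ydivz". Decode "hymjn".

bread

Each letter shifts forward by (position + 6), i.e. 6, 7, 8, … — the shift grows by one for each successive letter.
Reversing it on hymjn: h−6=b, y−7=r, m−8=e, j−9=a, n−10=d.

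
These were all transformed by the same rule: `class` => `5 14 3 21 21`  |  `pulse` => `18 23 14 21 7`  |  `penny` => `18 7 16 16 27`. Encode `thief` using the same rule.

The number is (letter's place in the alphabet, a=1) + 2.
Applying it to thief: t=20→22, h=8→10, i=9→11, e=5→7, f=6→8.

22 10 11 7 8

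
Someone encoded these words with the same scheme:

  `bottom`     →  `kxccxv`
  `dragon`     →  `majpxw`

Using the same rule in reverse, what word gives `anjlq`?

reach

Compare letters: b→k is +9, o→x is +9, t→c is +9 — a constant shift. This is a Caesar cipher with shift 9.
Undoing it on anjlq: a−9=r, n−9=e, j−9=a, l−9=c, q−9=h.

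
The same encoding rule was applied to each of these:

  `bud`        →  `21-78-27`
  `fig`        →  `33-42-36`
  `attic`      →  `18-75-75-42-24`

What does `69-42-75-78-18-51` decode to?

ritual

The formula is n = 3×(alphabet index, a=1) + 15.
Decoding 69-42-75-78-18-51: 69→(69−15)÷3=18=r, 42→(42−15)÷3=9=i, 75→(75−15)÷3=20=t, 78→(78−15)÷3=21=u, 18→(18−15)÷3=1=a, 51→(51−15)÷3=12=l.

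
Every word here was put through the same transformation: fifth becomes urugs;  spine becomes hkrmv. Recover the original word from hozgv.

slate

This is the alphabet-reversal cipher (Atbash): a becomes z, b becomes y, etc.
Decoding hozgv: h↔s, o↔l, z↔a, g↔t, v↔e.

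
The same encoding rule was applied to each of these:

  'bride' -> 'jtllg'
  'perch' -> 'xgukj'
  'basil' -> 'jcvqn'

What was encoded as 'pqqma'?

Shifts by position in bride: pos 0: b→j (+8), pos 1: r→t (+2), pos 2: i→l (+3), pos 3: d→l (+8), pos 4: e→g (+2) — repeating every 3. The shifts repeat in a cycle of length 3: positions 0,1,… shift by +8, +2, +3, then the pattern repeats.
Reversing it on pqqma: p−8=h, q−2=o, q−3=n, m−8=e, a−2=y.

honey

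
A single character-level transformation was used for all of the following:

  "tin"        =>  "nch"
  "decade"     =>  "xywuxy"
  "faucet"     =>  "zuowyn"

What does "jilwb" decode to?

porch

Every letter moves 20 places later in the alphabet, wrapping around z→a.
Undoing it on jilwb: j−20=p, i−20=o, l−20=r, w−20=c, b−20=h.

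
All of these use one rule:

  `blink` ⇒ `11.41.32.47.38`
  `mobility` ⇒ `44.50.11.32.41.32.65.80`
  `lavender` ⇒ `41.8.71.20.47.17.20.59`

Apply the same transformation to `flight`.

23.41.32.26.29.65

With a=1..z=26, the number is 3·pos + 5.
On flight: f=6→23, l=12→41, i=9→32, g=7→26, h=8→29, t=20→65.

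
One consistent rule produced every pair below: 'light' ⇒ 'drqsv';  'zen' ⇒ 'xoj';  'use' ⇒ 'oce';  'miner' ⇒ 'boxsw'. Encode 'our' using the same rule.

bey

The output letters match the input read backwards, each shifted +10: light reversed is thgil. The word is reversed, then every letter is shifted forward by 10.
Applying it to our: reverse → ruo; then shift: r+10=b, u+10=e, o+10=y.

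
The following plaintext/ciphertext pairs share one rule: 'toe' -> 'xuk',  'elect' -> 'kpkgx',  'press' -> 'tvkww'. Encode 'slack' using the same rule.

Vowels shift forward by 6 and consonants shift forward by 4.
On slack: s(cons)+4=w, l(cons)+4=p, a(vowel)+6=g, c(cons)+4=g, k(cons)+4=o.

wpggo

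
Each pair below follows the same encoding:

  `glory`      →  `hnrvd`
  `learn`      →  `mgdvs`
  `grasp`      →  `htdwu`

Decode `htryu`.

In glory: g→h is +1, l→n is +2, o→r is +3, r→v is +4 — the shift increases by 1 each position. Each letter shifts forward by (position + 1), i.e. 1, 2, 3, … — the shift grows by one for each successive letter.
Reversing it on htryu: h−1=g, t−2=r, r−3=o, y−4=u, u−5=p.

group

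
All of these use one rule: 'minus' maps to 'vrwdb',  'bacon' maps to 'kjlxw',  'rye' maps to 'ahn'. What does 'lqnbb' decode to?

Compare letters: m→v is +9, i→r is +9, n→w is +9 — a constant shift. Every letter moves 9 places later in the alphabet, wrapping around z→a.
Decoding lqnbb: l−9=c, q−9=h, n−9=e, b−9=s, b−9=s.

chess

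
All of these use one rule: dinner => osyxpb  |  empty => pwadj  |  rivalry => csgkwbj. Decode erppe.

theft

Shifts by position in dinner: pos 0: d→o (+11), pos 1: i→s (+10), pos 2: n→y (+11), pos 3: n→x (+10) — repeating every 2. A repeating key of period 2 is used — shifts +11, +10 over and over.
Decoding erppe: e−11=t, r−10=h, p−11=e, p−10=f, e−11=t.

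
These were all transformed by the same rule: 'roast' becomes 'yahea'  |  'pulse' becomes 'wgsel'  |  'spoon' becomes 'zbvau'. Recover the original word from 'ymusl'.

range

Shifts by position in roast: pos 0: r→y (+7), pos 1: o→a (+12), pos 2: a→h (+7), pos 3: s→e (+12) — repeating every 2. A repeating key of period 2 is used — shifts +7, +12 over and over.
Decoding ymusl: y−7=r, m−12=a, u−7=n, s−12=g, l−7=e.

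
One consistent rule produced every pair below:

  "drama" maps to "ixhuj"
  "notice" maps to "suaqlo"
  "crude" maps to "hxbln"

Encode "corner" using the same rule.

huyvnb

In drama: d→i is +5, r→x is +6, a→h is +7, m→u is +8 — the shift increases by 1 each position. Letter i (0-indexed) is shifted by i+5, so successive shifts are 5, 6, 7, ….
For corner: c+5=h, o+6=u, r+7=y, n+8=v, e+9=n, r+10=b.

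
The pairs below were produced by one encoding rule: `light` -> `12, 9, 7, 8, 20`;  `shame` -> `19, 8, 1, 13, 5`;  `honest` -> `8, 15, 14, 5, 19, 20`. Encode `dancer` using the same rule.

4, 1, 14, 3, 5, 18

l is letter #12 and maps to 12: an offset of 0. Each letter is replaced by its alphabet position (a=1, b=2, …, z=26).
Applying it to dancer: d=4→4, a=1→1, n=14→14, c=3→3, e=5→5, r=18→18.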